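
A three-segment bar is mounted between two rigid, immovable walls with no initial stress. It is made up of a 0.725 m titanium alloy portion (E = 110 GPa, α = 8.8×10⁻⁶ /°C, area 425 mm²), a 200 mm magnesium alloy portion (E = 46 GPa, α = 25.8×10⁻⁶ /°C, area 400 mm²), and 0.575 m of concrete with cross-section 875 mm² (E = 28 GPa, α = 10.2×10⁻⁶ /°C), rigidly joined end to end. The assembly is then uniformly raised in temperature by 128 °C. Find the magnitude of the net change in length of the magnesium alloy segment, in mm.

With the walls removed the bar would change length by δ_free = Σ αᵢΔT Lᵢ = 8.8×10⁻⁶×128×725 + 25.8×10⁻⁶×128×200 + 10.2×10⁻⁶×128×575 = 2.228 mm.
The walls prevent any net length change, so an axial force P (same in every segment) develops. Compatibility: P · Σ Lᵢ/(AᵢEᵢ) = δ_free.
The series flexibility is Σ Lᵢ/(AᵢEᵢ) = 725/(425×110×10³) + 200/(400×46×10³) + 575/(875×28×10³) = 4.985×10⁻⁵ mm/N.
So P = 2.228 / 4.985×10⁻⁵ = 44.69 kN, compressive.
For the magnesium alloy segment, free thermal change = 25.8×10⁻⁶×128×200 = 0.6605 mm and elastic change from P = 44690×200/(400×46×10³) = 0.4858 mm; these oppose, so the net change is 0.175 mm (segment lengthens).

|ΔL| ≈ 0.175 mm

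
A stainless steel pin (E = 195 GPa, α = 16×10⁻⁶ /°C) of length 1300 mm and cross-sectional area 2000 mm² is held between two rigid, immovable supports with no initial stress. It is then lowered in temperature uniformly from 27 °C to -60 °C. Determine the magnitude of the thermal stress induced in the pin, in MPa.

σ ≈ 271 MPa (tensile)

With length fixed, the mechanical strain must cancel the thermal strain αΔT = 16×10⁻⁶ × 87 = 1392×10⁻⁶.
σ = EαΔT = 195×10³ × 16×10⁻⁶ × 87 = 271.4 MPa (tensile; the pin is trying to contract).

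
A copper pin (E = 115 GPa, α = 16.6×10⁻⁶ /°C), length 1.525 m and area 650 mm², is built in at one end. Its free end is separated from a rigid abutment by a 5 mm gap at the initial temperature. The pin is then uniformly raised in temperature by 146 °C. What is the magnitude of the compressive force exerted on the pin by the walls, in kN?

Unrestrained expansion: δ_free = αΔT L = 16.6×10⁻⁶ × 146 × 1525 = 3.696 mm.
This is smaller than the 5 mm clearance, so the pin expands freely without reaching the stop — the stress is zero.

P ≈ 0 kN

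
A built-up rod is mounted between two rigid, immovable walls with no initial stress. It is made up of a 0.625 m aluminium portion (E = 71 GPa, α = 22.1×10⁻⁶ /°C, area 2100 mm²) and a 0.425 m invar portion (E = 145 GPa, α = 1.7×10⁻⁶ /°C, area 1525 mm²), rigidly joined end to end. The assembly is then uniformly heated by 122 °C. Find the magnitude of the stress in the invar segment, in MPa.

Free thermal expansion of the whole bar: Σ αᵢΔT Lᵢ = 22.1×10⁻⁶×122×625 + 1.7×10⁻⁶×122×425 = 1.773 mm.
The rigid supports impose zero overall length change; the single axial force P common to all segments must satisfy P Σ Lᵢ/(AᵢEᵢ) = δ_free.
Σ Lᵢ/(AᵢEᵢ) = 625/(2100×71×10³) + 425/(1525×145×10³) = 6.114×10⁻⁶ mm/N.
So P = 1.773 / 6.114×10⁻⁶ = 290 kN, compressive.
σ_{invar} = P / A = 290000 / 1525 = 190.2 MPa.

σ ≈ 190 MPa (compressive)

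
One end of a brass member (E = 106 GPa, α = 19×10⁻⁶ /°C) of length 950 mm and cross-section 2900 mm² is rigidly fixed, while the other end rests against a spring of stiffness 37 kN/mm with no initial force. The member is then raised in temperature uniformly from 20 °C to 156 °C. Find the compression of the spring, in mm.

Free thermal expansion: δ_free = αΔT L = 19×10⁻⁶ × 136 × 950 = 2.455 mm.
With a force P in the spring, the elastic change of the member is PL/(AE) and that of the spring is P/k; compatibility requires their sum to equal δ_free.
So P = δ_free / [L/(AE) + 1/k] = 2.455 / [ 950/(2900×106×10³) + 1/(37×10³) ].
P = 2.455 / 3.012×10⁻⁵ = 81510 N.
Spring compression = P/k = 81510/(37×10³) = 2.203 mm.

δ ≈ 2.2 mm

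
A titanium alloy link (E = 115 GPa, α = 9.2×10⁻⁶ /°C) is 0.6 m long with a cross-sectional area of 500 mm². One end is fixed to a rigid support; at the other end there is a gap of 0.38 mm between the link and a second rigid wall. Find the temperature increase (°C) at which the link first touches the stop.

The gap closes when αΔT L = 0.38 mm, since the link is still unstressed at that instant.
ΔT = 0.38 / (9.2×10⁻⁶ × 600) = 68.84 °C.

ΔT ≈ 68.8 °C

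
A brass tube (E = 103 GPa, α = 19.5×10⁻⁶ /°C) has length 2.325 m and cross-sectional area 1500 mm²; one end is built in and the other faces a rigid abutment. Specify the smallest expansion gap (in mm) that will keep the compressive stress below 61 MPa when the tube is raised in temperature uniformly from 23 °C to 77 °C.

g ≈ 1.07 mm

With no wall the tube would lengthen by αΔT L = 19.5×10⁻⁶ × 54 × 2325 = 2.448 mm.
A stress of 61 MPa corresponds to the wall pushing the tube back by σL/E = 61×2325/(103×10³) = 1.377 mm.
So the gap has to take up the difference, g_min = δ_free − σL/E = 2.448 − 1.377 = 1.071 mm.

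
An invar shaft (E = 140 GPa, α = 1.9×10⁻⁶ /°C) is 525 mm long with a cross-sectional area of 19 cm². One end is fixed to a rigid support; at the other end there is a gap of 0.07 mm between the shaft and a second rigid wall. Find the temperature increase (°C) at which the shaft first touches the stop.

ΔT ≈ 70.2 °C

The gap closes when αΔT L = 0.07 mm, since the shaft is still unstressed at that instant.
So ΔT = g/(αL) = 0.07/(1.9×10⁻⁶ × 525) = 70.18 °C.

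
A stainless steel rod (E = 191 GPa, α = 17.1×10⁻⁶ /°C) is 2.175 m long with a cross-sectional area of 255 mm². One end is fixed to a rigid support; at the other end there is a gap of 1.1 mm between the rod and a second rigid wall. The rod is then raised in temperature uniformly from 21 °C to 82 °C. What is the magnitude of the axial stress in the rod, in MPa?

If the wall were absent the rod would grow by αΔT L = 17.1×10⁻⁶ × 61 × 2175 = 2.269 mm.
This exceeds the 1.1 mm gap, so the wall pushes back. The portion of expansion that must be recovered elastically is δ_free − gap = 2.269 − 1.1 = 1.169 mm.
Compatibility: PL/(AE) = 1.169 mm, so σ = P/A = E × (1.169/2175) = 102.6 MPa.

σ ≈ 103 MPa (compressive)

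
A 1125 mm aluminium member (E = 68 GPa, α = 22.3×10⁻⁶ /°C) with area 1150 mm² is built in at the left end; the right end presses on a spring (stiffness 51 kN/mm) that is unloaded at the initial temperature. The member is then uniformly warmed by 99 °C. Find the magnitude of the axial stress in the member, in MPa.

σ ≈ 63.5 MPa (compressive)

The unrestrained thermal change is αΔT L = 22.3×10⁻⁶ × 99 × 1125 = 2.484 mm.
Let P be the compressive force at the spring. The member shortens elastically by PL/(AE) and the spring compresses by P/k; together these equal δ_free.
P [ L/(AE) + 1/k ] = δ_free → P [ 1125/(1150×68×10³) + 1/(51×10³) ] = 2.484.
P = 2.484 / 3.399×10⁻⁵ = 73060 N.
σ = P/A = 73060/1150 = 63.53 MPa.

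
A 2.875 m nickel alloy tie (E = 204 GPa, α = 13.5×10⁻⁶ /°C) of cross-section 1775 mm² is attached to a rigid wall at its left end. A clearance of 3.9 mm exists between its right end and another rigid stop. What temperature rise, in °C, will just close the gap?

ΔT ≈ 100 °C

Contact occurs when the free expansion equals the gap: αΔT L = 3.9 mm.
ΔT = 3.9 / (13.5×10⁻⁶ × 2875) = 100.5 °C.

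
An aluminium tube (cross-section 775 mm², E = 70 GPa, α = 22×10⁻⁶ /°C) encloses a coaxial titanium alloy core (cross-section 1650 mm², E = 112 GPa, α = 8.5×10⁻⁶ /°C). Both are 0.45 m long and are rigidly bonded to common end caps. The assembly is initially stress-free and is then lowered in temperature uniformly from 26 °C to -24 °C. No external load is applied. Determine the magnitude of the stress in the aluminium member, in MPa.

σ ≈ 36.5 MPa (tensile)

The aluminium has the larger α, so on cooling it would change length more than the titanium alloy if both were free. The rigid plates force a common final length, so the aluminium is put into tension and the titanium alloy into compression, with equal and opposite forces P (no external load).
Equating the net (thermal + elastic) strains gives |α₁ − α₂|·ΔT = P·[1/(A₁E₁) + 1/(A₂E₂)].
|α₁ − α₂|·ΔT = 13.5×10⁻⁶ × 50 = 0.000675.
1/(A₁E₁) + 1/(A₂E₂) = 1/(775×70×10³) + 1/(1650×112×10³) = 2.384×10⁻⁸ N⁻¹.
So P = 0.000675 / 2.384×10⁻⁸ = 28.31 kN.
σ_{aluminium} = P/A₁ = 28310/775 = 36.53 MPa, tensile.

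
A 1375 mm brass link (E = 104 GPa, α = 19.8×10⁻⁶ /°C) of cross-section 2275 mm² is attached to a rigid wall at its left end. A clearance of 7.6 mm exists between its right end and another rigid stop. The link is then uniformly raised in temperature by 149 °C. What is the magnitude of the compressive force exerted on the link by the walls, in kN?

P ≈ 0 kN

If the wall were absent the link would grow by αΔT L = 19.8×10⁻⁶ × 149 × 1375 = 4.057 mm.
This is smaller than the 7.6 mm clearance, so the link expands freely without reaching the stop — the stress is zero.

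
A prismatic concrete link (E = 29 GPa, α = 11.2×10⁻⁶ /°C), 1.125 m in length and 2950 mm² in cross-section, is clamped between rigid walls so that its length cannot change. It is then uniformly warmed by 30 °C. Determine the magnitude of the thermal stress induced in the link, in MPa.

σ ≈ 9.74 MPa (compressive)

The supports are rigid, so the total axial strain is zero. The restrained thermal strain is ε = αΔT = 11.2×10⁻⁶ × 30 = 336×10⁻⁶.
The stress required to suppress this strain is σ = Eε = 29×10³ × 336×10⁻⁶ = 9.744 MPa, compressive since the link is trying to expand.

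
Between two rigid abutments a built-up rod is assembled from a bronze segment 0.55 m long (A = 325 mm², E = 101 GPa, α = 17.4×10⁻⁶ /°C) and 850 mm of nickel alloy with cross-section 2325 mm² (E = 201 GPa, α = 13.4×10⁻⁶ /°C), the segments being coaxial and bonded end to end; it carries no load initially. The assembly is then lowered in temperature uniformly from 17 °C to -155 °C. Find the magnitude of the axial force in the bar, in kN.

P ≈ 194 kN (tensile)

If the supports were absent, the total length change would be Σ αᵢΔT Lᵢ = 17.4×10⁻⁶×172×550 + 13.4×10⁻⁶×172×850 = 3.605 mm.
Since the ends are fixed, an axial force P builds up, equal in every segment, with P · Σ Lᵢ/(AᵢEᵢ) = δ_free.
The series flexibility is Σ Lᵢ/(AᵢEᵢ) = 550/(325×101×10³) + 850/(2325×201×10³) = 1.857×10⁻⁵ mm/N.
P = 3.605 / 1.857×10⁻⁵ = 194100 N = 194.1 kN, tensile.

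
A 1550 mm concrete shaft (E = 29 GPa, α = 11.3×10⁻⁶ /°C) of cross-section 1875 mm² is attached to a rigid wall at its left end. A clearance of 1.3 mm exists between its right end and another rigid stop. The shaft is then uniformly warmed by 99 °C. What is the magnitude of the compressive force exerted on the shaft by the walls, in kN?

P ≈ 15.2 kN

If the wall were absent the shaft would grow by αΔT L = 11.3×10⁻⁶ × 99 × 1550 = 1.734 mm.
The gap closes (δ_free > 1.3 mm) and the wall then resists a further 1.734 − 1.3 = 0.434 mm of expansion.
So σ = E(δ_free − g)/L = 29×10³ × 0.434/1550 = 8.12 MPa.
P = σA = 8.12 × 1875 = 15.22 kN.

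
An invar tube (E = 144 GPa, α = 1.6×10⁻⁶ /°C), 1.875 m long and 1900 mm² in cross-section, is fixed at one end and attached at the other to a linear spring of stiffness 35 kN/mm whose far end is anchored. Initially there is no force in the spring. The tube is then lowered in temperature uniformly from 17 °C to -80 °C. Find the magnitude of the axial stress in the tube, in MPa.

If the spring were absent the tube would shorten by αΔT L = 1.6×10⁻⁶ × 97 × 1875 = 0.291 mm.
Let P be the tensile force in the spring. The tube extends elastically by PL/(AE) and the spring stretches by P/k; together these equal δ_free.
P [ L/(AE) + 1/k ] = δ_free → P [ 1875/(1900×144×10³) + 1/(35×10³) ] = 0.291.
P = 0.291 / 3.542×10⁻⁵ = 8215 N.
σ = P/A = 8215/1900 = 4.324 MPa.

σ ≈ 4.32 MPa (tensile)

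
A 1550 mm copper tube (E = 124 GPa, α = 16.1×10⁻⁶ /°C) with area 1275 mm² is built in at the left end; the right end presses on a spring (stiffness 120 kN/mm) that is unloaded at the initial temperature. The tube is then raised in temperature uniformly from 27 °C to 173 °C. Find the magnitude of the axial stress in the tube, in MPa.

If the spring were absent the tube would lengthen by αΔT L = 16.1×10⁻⁶ × 146 × 1550 = 3.643 mm.
Let P be the compressive force at the spring. The tube shortens elastically by PL/(AE) and the spring compresses by P/k; together these equal δ_free.
So P = δ_free / [L/(AE) + 1/k] = 3.643 / [ 1550/(1275×124×10³) + 1/(120×10³) ].
P = 3.643 / 1.814×10⁻⁵ = 200900 N.
σ = P/A = 200900/1275 = 157.6 MPa.

σ ≈ 158 MPa (compressive)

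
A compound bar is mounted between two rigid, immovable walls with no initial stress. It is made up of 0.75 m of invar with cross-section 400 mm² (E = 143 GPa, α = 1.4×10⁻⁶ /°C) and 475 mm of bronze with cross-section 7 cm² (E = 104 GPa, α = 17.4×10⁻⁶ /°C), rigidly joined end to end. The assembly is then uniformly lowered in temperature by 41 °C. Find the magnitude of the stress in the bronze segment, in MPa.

σ ≈ 27.8 MPa (tensile)

If the supports were absent, the total length change would be Σ αᵢΔT Lᵢ = 1.4×10⁻⁶×41×750 + 17.4×10⁻⁶×41×475 = 0.3819 mm.
The rigid supports impose zero overall length change; the single axial force P common to all segments must satisfy P Σ Lᵢ/(AᵢEᵢ) = δ_free.
The series flexibility is Σ Lᵢ/(AᵢEᵢ) = 750/(400×143×10³) + 475/(700×104×10³) = 1.964×10⁻⁵ mm/N.
So P = 0.3819 / 1.964×10⁻⁵ = 19.45 kN, tensile.
σ_{bronze} = P / A = 19450 / 700 = 27.78 MPa.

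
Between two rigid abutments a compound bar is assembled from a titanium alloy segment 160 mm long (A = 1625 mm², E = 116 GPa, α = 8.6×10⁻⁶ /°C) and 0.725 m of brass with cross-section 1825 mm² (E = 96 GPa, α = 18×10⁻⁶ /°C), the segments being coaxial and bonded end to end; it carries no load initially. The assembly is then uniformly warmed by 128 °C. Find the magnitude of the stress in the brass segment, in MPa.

σ ≈ 203 MPa (compressive)

Free thermal expansion of the whole bar: Σ αᵢΔT Lᵢ = 8.6×10⁻⁶×128×160 + 18×10⁻⁶×128×725 = 1.847 mm.
Since the ends are fixed, an axial force P builds up, equal in every segment, with P · Σ Lᵢ/(AᵢEᵢ) = δ_free.
Σ Lᵢ/(AᵢEᵢ) = 160/(1625×116×10³) + 725/(1825×96×10³) = 4.987×10⁻⁶ mm/N.
Hence P = δ_free / Σ(L/AE) = 1.847/4.987×10⁻⁶ = 370.3 kN (compressive).
σ_{brass} = P / A = 370300 / 1825 = 202.9 MPa.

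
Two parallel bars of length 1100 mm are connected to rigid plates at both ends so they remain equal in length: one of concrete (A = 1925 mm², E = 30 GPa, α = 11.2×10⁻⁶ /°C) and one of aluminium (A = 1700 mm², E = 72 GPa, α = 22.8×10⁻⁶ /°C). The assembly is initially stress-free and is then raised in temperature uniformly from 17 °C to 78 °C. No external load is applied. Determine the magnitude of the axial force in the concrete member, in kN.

P ≈ 27.8 kN (tensile in the concrete)

The aluminium has the larger α, so on heating it would change length more than the concrete if both were free. The rigid plates force a common final length, so the aluminium is put into compression and the concrete into tension, with equal and opposite forces P (no external load).
Equating the net (thermal + elastic) strains gives |α₁ − α₂|·ΔT = P·[1/(A₁E₁) + 1/(A₂E₂)].
|α₁ − α₂|·ΔT = 11.6×10⁻⁶ × 61 = 0.0007076.
1/(A₁E₁) + 1/(A₂E₂) = 1/(1925×30×10³) + 1/(1700×72×10³) = 2.549×10⁻⁸ N⁻¹.
P = 0.0007076 / 2.549×10⁻⁸ = 27760 N = 27.76 kN.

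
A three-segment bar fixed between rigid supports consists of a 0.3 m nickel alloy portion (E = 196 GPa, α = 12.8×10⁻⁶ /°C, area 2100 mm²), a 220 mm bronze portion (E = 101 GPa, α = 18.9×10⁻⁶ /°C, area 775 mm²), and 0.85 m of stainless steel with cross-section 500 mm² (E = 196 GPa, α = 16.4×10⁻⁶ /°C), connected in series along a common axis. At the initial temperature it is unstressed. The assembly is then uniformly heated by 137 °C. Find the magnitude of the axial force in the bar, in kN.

If the supports were absent, the total length change would be Σ αᵢΔT Lᵢ = 12.8×10⁻⁶×137×300 + 18.9×10⁻⁶×137×220 + 16.4×10⁻⁶×137×850 = 3.006 mm.
Since the ends are fixed, an axial force P builds up, equal in every segment, with P · Σ Lᵢ/(AᵢEᵢ) = δ_free.
The series flexibility is Σ Lᵢ/(AᵢEᵢ) = 300/(2100×196×10³) + 220/(775×101×10³) + 850/(500×196×10³) = 1.221×10⁻⁵ mm/N.
So P = 3.006 / 1.221×10⁻⁵ = 246.1 kN, compressive.

P ≈ 246 kN (compressive)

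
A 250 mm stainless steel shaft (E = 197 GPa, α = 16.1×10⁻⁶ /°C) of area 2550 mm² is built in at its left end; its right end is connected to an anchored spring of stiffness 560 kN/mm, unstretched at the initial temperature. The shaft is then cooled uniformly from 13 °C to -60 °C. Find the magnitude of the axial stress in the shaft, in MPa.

σ ≈ 50.5 MPa (tensile)

The unrestrained thermal change is αΔT L = 16.1×10⁻⁶ × 73 × 250 = 0.2938 mm.
With a force P in the spring, the elastic change of the shaft is PL/(AE) and that of the spring is P/k; compatibility requires their sum to equal δ_free.
So P = δ_free / [L/(AE) + 1/k] = 0.2938 / [ 250/(2550×197×10³) + 1/(560×10³) ].
P = 0.2938 / 2.283×10⁻⁶ = 128700 N.
σ = P/A = 128700/2550 = 50.46 MPa.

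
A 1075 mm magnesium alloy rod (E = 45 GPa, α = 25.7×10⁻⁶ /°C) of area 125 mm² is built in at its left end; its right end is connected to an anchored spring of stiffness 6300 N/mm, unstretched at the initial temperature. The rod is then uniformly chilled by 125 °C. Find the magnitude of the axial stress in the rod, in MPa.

σ ≈ 79 MPa (tensile)

Free thermal contraction: δ_free = αΔT L = 25.7×10⁻⁶ × 125 × 1075 = 3.453 mm.
Let P be the tensile force in the spring. The rod extends elastically by PL/(AE) and the spring stretches by P/k; together these equal δ_free.
P [ L/(AE) + 1/k ] = δ_free → P [ 1075/(125×45×10³) + 1/(6300) ] = 3.453.
P = 3.453 / 0.0003498 = 9871 N.
σ = P/A = 9871/125 = 78.97 MPa.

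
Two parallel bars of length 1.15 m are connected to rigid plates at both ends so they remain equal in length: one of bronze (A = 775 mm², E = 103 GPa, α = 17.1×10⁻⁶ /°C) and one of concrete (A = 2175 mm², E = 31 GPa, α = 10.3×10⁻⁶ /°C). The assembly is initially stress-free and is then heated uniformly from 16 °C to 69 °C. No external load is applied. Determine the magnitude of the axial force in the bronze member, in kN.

Both members must finish at the same length. With the larger α, the bronze tends to over-expand; the plates restrain it, putting the bronze in compression and the concrete in tension. With no external load the two internal forces are equal and opposite, magnitude P.
Compatibility of the two members (thermal + elastic change equal): (α₁ − α₂)ΔT = P·[1/(A₁E₁) + 1/(A₂E₂)].
|α₁ − α₂|·ΔT = 6.8×10⁻⁶ × 53 = 0.0003604.
1/(A₁E₁) + 1/(A₂E₂) = 1/(775×103×10³) + 1/(2175×31×10³) = 2.736×10⁻⁸ N⁻¹.
P = 0.0003604 / 2.736×10⁻⁸ = 13170 N = 13.17 kN.

P ≈ 13.2 kN (compressive in the bronze)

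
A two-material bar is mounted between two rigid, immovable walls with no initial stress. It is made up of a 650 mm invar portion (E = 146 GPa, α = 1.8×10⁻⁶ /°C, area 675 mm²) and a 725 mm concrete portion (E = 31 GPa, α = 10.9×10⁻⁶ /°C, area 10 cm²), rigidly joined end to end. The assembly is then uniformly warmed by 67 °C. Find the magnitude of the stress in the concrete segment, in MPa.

Free thermal expansion of the whole bar: Σ αᵢΔT Lᵢ = 1.8×10⁻⁶×67×650 + 10.9×10⁻⁶×67×725 = 0.6079 mm.
The walls prevent any net length change, so an axial force P (same in every segment) develops. Compatibility: P · Σ Lᵢ/(AᵢEᵢ) = δ_free.
Σ Lᵢ/(AᵢEᵢ) = 650/(675×146×10³) + 725/(1000×31×10³) = 2.998×10⁻⁵ mm/N.
Hence P = δ_free / Σ(L/AE) = 0.6079/2.998×10⁻⁵ = 20.27 kN (compressive).
σ_{concrete} = P / A = 20270 / 1000 = 20.27 MPa.

σ ≈ 20.3 MPa (compressive)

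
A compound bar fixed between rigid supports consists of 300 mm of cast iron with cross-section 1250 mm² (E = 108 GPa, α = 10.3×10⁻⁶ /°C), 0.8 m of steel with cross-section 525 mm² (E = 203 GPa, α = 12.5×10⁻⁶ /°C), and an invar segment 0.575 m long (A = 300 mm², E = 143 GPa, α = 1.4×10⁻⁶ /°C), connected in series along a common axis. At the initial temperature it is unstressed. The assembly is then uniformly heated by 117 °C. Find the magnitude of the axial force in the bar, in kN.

P ≈ 70.3 kN (compressive)

With the walls removed the bar would change length by δ_free = Σ αᵢΔT Lᵢ = 10.3×10⁻⁶×117×300 + 12.5×10⁻⁶×117×800 + 1.4×10⁻⁶×117×575 = 1.626 mm.
The walls prevent any net length change, so an axial force P (same in every segment) develops. Compatibility: P · Σ Lᵢ/(AᵢEᵢ) = δ_free.
The series flexibility is Σ Lᵢ/(AᵢEᵢ) = 300/(1250×108×10³) + 800/(525×203×10³) + 575/(300×143×10³) = 2.313×10⁻⁵ mm/N.
Hence P = δ_free / Σ(L/AE) = 1.626/2.313×10⁻⁵ = 70.28 kN (compressive).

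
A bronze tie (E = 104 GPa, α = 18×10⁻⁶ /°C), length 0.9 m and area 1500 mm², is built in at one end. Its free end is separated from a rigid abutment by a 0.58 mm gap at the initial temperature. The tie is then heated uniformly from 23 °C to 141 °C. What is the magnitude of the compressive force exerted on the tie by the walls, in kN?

Free thermal elongation = αΔT L = 18×10⁻⁶ × 118 × 900 = 1.912 mm.
After closing the 0.58 mm clearance, 1.912 − 0.58 = 1.332 mm of expansion remains to be suppressed by the wall.
So σ = E(δ_free − g)/L = 104×10³ × 1.332/900 = 153.9 MPa.
P = σA = 153.9 × 1500 = 230.8 kN.

P ≈ 231 kN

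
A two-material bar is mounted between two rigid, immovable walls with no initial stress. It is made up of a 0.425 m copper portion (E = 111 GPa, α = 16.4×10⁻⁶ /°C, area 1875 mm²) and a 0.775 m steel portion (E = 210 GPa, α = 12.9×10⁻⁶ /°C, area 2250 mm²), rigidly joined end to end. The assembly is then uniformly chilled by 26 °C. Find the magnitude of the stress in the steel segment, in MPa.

σ ≈ 53.2 MPa (tensile)

If the supports were absent, the total length change would be Σ αᵢΔT Lᵢ = 16.4×10⁻⁶×26×425 + 12.9×10⁻⁶×26×775 = 0.4412 mm.
The rigid supports impose zero overall length change; the single axial force P common to all segments must satisfy P Σ Lᵢ/(AᵢEᵢ) = δ_free.
Σ Lᵢ/(AᵢEᵢ) = 425/(1875×111×10³) + 775/(2250×210×10³) = 3.682×10⁻⁶ mm/N.
So P = 0.4412 / 3.682×10⁻⁶ = 119.8 kN, tensile.
σ_{steel} = P / A = 119800 / 2250 = 53.25 MPa.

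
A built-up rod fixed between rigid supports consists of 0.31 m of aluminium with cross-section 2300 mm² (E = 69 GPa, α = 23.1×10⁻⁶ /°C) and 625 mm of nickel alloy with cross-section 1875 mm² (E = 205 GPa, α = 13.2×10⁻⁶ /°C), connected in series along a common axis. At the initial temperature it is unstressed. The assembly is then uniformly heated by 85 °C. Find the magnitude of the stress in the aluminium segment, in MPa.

If the supports were absent, the total length change would be Σ αᵢΔT Lᵢ = 23.1×10⁻⁶×85×310 + 13.2×10⁻⁶×85×625 = 1.31 mm.
The rigid supports impose zero overall length change; the single axial force P common to all segments must satisfy P Σ Lᵢ/(AᵢEᵢ) = δ_free.
The series flexibility is Σ Lᵢ/(AᵢEᵢ) = 310/(2300×69×10³) + 625/(1875×205×10³) = 3.579×10⁻⁶ mm/N.
Hence P = δ_free / Σ(L/AE) = 1.31/3.579×10⁻⁶ = 366 kN (compressive).
σ_{aluminium} = P / A = 366000 / 2300 = 159.1 MPa.

σ ≈ 159 MPa (compressive)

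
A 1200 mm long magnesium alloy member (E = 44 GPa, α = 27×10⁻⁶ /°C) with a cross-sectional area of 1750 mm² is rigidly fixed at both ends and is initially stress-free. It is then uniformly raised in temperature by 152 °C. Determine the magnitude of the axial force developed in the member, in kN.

P ≈ 316 kN (compressive)

With zero net strain, σ = E·αΔT = 44 GPa × 27×10⁻⁶ × 152 = 180.6 MPa.
P = AEαΔT = 1750 × 44×10³ × 27×10⁻⁶ × 152 = 316 kN (compressive).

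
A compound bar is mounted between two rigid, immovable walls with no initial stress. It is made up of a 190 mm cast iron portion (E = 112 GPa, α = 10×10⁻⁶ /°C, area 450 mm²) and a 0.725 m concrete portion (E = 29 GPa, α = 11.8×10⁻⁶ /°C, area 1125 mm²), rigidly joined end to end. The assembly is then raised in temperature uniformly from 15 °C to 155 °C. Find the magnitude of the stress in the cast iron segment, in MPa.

If the supports were absent, the total length change would be Σ αᵢΔT Lᵢ = 10×10⁻⁶×140×190 + 11.8×10⁻⁶×140×725 = 1.464 mm.
Since the ends are fixed, an axial force P builds up, equal in every segment, with P · Σ Lᵢ/(AᵢEᵢ) = δ_free.
The series flexibility is Σ Lᵢ/(AᵢEᵢ) = 190/(450×112×10³) + 725/(1125×29×10³) = 2.599×10⁻⁵ mm/N.
So P = 1.464 / 2.599×10⁻⁵ = 56.31 kN, compressive.
σ_{cast iron} = P / A = 56310 / 450 = 125.1 MPa.

σ ≈ 125 MPa (compressive)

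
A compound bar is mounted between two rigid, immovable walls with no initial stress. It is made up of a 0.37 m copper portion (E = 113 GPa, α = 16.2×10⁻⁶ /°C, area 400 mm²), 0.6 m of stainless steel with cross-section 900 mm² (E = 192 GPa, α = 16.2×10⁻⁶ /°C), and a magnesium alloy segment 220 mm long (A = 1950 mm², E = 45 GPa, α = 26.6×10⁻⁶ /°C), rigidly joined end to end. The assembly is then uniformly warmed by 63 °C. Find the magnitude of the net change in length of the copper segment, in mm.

With the walls removed the bar would change length by δ_free = Σ αᵢΔT Lᵢ = 16.2×10⁻⁶×63×370 + 16.2×10⁻⁶×63×600 + 26.6×10⁻⁶×63×220 = 1.359 mm.
The walls prevent any net length change, so an axial force P (same in every segment) develops. Compatibility: P · Σ Lᵢ/(AᵢEᵢ) = δ_free.
The series flexibility is Σ Lᵢ/(AᵢEᵢ) = 370/(400×113×10³) + 600/(900×192×10³) + 220/(1950×45×10³) = 1.417×10⁻⁵ mm/N.
P = 1.359 / 1.417×10⁻⁵ = 95920 N = 95.92 kN, compressive.
For the copper segment, free thermal change = 16.2×10⁻⁶×63×370 = 0.3776 mm and elastic change from P = 95920×370/(400×113×10³) = 0.7851 mm; these oppose, so the net change is 0.408 mm (segment shortens).

|ΔL| ≈ 0.408 mm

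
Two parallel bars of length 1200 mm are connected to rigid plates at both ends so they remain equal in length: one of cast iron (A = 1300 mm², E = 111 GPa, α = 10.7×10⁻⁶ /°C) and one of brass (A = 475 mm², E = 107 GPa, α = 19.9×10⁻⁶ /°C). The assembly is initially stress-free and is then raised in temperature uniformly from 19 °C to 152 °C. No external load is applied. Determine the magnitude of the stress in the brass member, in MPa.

σ ≈ 96.8 MPa (compressive)

The brass has the larger α, so on heating it would change length more than the cast iron if both were free. The rigid plates force a common final length, so the brass is put into compression and the cast iron into tension, with equal and opposite forces P (no external load).
Setting the final lengths equal and cancelling L: (α₁ − α₂)ΔT = P/(A₁E₁) + P/(A₂E₂).
|α₁ − α₂|·ΔT = 9.2×10⁻⁶ × 133 = 0.001224.
1/(A₁E₁) + 1/(A₂E₂) = 1/(1300×111×10³) + 1/(475×107×10³) = 2.661×10⁻⁸ N⁻¹.
P = 0.001224 / 2.661×10⁻⁸ = 45990 N = 45.99 kN.
σ_{brass} = P/A₂ = 45990/475 = 96.82 MPa, compressive.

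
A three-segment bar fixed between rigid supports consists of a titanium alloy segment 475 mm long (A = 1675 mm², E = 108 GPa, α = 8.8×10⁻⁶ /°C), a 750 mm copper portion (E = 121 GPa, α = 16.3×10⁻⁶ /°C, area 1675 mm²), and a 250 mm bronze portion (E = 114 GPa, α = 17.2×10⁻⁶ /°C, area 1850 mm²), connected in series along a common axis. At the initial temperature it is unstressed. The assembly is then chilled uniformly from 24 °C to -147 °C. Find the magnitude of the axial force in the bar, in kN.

P ≈ 471 kN (tensile)

Free thermal contraction of the whole bar: Σ αᵢΔT Lᵢ = 8.8×10⁻⁶×171×475 + 16.3×10⁻⁶×171×750 + 17.2×10⁻⁶×171×250 = 3.541 mm.
Since the ends are fixed, an axial force P builds up, equal in every segment, with P · Σ Lᵢ/(AᵢEᵢ) = δ_free.
Σ Lᵢ/(AᵢEᵢ) = 475/(1675×108×10³) + 750/(1675×121×10³) + 250/(1850×114×10³) = 7.512×10⁻⁶ mm/N.
P = 3.541 / 7.512×10⁻⁶ = 471300 N = 471.3 kN, tensile.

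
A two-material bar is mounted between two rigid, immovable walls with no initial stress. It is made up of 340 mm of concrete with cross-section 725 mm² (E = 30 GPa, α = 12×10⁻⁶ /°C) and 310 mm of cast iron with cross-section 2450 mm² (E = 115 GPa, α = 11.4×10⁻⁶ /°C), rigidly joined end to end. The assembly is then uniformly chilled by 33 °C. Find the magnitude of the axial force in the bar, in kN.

P ≈ 15 kN (tensile)

Free thermal contraction of the whole bar: Σ αᵢΔT Lᵢ = 12×10⁻⁶×33×340 + 11.4×10⁻⁶×33×310 = 0.2513 mm.
The walls prevent any net length change, so an axial force P (same in every segment) develops. Compatibility: P · Σ Lᵢ/(AᵢEᵢ) = δ_free.
The series flexibility is Σ Lᵢ/(AᵢEᵢ) = 340/(725×30×10³) + 310/(2450×115×10³) = 1.673×10⁻⁵ mm/N.
P = 0.2513 / 1.673×10⁻⁵ = 15020 N = 15.02 kN, tensile.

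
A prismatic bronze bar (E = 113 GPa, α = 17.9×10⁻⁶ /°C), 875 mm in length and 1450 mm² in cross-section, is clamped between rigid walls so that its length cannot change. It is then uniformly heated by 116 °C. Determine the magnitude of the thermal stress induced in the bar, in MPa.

σ ≈ 235 MPa (compressive)

Because both ends are immovable the net strain is zero, and the suppressed thermal strain is αΔT = 17.9×10⁻⁶ × 116 = 2076.4×10⁻⁶.
σ = EαΔT = 113×10³ × 17.9×10⁻⁶ × 116 = 234.6 MPa (compressive; the bar is trying to expand).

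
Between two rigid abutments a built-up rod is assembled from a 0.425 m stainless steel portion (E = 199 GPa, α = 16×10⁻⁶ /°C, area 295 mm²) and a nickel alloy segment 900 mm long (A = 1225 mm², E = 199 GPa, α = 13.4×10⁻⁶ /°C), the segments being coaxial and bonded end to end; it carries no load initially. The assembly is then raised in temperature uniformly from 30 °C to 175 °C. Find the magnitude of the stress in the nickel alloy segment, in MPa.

With the walls removed the bar would change length by δ_free = Σ αᵢΔT Lᵢ = 16×10⁻⁶×145×425 + 13.4×10⁻⁶×145×900 = 2.735 mm.
The rigid supports impose zero overall length change; the single axial force P common to all segments must satisfy P Σ Lᵢ/(AᵢEᵢ) = δ_free.
Σ Lᵢ/(AᵢEᵢ) = 425/(295×199×10³) + 900/(1225×199×10³) = 1.093×10⁻⁵ mm/N.
P = 2.735 / 1.093×10⁻⁵ = 250200 N = 250.2 kN, compressive.
σ_{nickel alloy} = P / A = 250200 / 1225 = 204.2 MPa.

σ ≈ 204 MPa (compressive)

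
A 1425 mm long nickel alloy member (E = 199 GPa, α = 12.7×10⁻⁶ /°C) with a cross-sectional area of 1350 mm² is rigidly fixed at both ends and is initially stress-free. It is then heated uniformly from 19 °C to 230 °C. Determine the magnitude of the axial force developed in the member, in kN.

P ≈ 720 kN (compressive)

The ends cannot move, so σ = EαΔT = 199×10³ × 12.7×10⁻⁶ × 211 = 533.3 MPa.
Axial force P = σA = 533.3 × 1350 = 719900 N = 719.9 kN, compressive.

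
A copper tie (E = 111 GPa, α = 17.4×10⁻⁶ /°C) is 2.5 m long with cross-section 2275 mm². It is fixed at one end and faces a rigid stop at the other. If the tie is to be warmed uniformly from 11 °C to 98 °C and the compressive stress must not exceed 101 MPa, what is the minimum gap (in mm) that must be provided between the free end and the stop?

g ≈ 1.51 mm

Free expansion if unrestrained: δ_free = αΔT L = 17.4×10⁻⁶ × 87 × 2500 = 3.784 mm.
A stress of 101 MPa corresponds to the wall pushing the tie back by σL/E = 101×2500/(111×10³) = 2.275 mm.
The gap must absorb the remainder: g_min = 3.784 − 2.275 = 1.51 mm.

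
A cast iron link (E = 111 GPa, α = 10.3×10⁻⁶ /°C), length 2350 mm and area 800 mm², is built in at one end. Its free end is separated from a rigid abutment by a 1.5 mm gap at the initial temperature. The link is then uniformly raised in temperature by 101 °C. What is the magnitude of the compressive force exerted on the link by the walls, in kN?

P ≈ 35.7 kN

If the wall were absent the link would grow by αΔT L = 10.3×10⁻⁶ × 101 × 2350 = 2.445 mm.
This exceeds the 1.5 mm gap, so the wall pushes back. The portion of expansion that must be recovered elastically is δ_free − gap = 2.445 − 1.5 = 0.9447 mm.
Compatibility: PL/(AE) = 0.9447 mm, so σ = P/A = E × (0.9447/2350) = 44.62 MPa.
P = σA = 44.62 × 800 = 35.7 kN.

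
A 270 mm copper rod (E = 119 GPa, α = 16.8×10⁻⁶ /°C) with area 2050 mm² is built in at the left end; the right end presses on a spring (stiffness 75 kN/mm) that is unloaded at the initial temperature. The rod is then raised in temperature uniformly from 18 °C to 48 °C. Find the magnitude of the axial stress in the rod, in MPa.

σ ≈ 4.6 MPa (compressive)

The unrestrained thermal change is αΔT L = 16.8×10⁻⁶ × 30 × 270 = 0.1361 mm.
Let P be the compressive force at the spring. The rod shortens elastically by PL/(AE) and the spring compresses by P/k; together these equal δ_free.
So P = δ_free / [L/(AE) + 1/k] = 0.1361 / [ 270/(2050×119×10³) + 1/(75×10³) ].
P = 0.1361 / 1.444×10⁻⁵ = 9424 N.
σ = P/A = 9424/2050 = 4.597 MPa.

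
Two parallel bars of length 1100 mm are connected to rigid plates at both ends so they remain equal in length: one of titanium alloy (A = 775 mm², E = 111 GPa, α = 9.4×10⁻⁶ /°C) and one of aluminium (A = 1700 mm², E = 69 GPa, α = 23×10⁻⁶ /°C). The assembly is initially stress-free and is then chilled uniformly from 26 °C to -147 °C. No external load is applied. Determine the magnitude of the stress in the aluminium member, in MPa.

σ ≈ 68.7 MPa (tensile)

Equilibrium of a rigid end plate with no external load gives equal and opposite internal forces ±P in the two members. Since α_{aluminium} > α_{titanium alloy}, cooling drives the aluminium into tension and the titanium alloy into compression.
Equating the net (thermal + elastic) strains gives |α₁ − α₂|·ΔT = P·[1/(A₁E₁) + 1/(A₂E₂)].
|α₁ − α₂|·ΔT = 13.6×10⁻⁶ × 173 = 0.002353.
1/(A₁E₁) + 1/(A₂E₂) = 1/(775×111×10³) + 1/(1700×69×10³) = 2.015×10⁻⁸ N⁻¹.
P = 0.002353 / 2.015×10⁻⁸ = 116800 N = 116.8 kN.
σ_{aluminium} = P/A₂ = 116800/1700 = 68.69 MPa, tensile.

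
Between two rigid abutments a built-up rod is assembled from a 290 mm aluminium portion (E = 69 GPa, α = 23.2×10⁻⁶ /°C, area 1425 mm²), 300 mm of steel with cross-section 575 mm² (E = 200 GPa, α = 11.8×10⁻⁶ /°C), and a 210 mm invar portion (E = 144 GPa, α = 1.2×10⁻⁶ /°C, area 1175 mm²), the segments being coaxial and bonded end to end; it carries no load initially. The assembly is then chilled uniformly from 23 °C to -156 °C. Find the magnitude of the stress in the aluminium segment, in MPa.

σ ≈ 194 MPa (tensile)

With the walls removed the bar would change length by δ_free = Σ αᵢΔT Lᵢ = 23.2×10⁻⁶×179×290 + 11.8×10⁻⁶×179×300 + 1.2×10⁻⁶×179×210 = 1.883 mm.
Since the ends are fixed, an axial force P builds up, equal in every segment, with P · Σ Lᵢ/(AᵢEᵢ) = δ_free.
The series flexibility is Σ Lᵢ/(AᵢEᵢ) = 290/(1425×69×10³) + 300/(575×200×10³) + 210/(1175×144×10³) = 6.799×10⁻⁶ mm/N.
So P = 1.883 / 6.799×10⁻⁶ = 277 kN, tensile.
σ_{aluminium} = P / A = 277000 / 1425 = 194.4 MPa.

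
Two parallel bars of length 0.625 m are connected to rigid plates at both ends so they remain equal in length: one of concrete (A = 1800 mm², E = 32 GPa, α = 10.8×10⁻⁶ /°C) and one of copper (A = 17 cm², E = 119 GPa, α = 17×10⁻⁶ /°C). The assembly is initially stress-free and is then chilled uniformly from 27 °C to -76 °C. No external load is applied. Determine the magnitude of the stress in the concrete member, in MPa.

Equilibrium of a rigid end plate with no external load gives equal and opposite internal forces ±P in the two members. Since α_{copper} > α_{concrete}, cooling drives the copper into tension and the concrete into compression.
Equating the net (thermal + elastic) strains gives |α₁ − α₂|·ΔT = P·[1/(A₁E₁) + 1/(A₂E₂)].
|α₁ − α₂|·ΔT = 6.2×10⁻⁶ × 103 = 0.0006386.
1/(A₁E₁) + 1/(A₂E₂) = 1/(1800×32×10³) + 1/(1700×119×10³) = 2.23×10⁻⁸ N⁻¹.
So P = 0.0006386 / 2.23×10⁻⁸ = 28.63 kN.
σ_{concrete} = P/A₁ = 28630/1800 = 15.91 MPa, compressive.

σ ≈ 15.9 MPa (compressive)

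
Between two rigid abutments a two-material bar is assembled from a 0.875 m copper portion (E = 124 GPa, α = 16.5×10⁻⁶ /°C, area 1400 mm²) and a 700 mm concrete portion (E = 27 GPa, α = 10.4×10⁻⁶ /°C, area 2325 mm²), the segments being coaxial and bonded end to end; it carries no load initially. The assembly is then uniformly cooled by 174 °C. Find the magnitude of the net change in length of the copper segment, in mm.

With the walls removed the bar would change length by δ_free = Σ αᵢΔT Lᵢ = 16.5×10⁻⁶×174×875 + 10.4×10⁻⁶×174×700 = 3.779 mm.
The walls prevent any net length change, so an axial force P (same in every segment) develops. Compatibility: P · Σ Lᵢ/(AᵢEᵢ) = δ_free.
Σ Lᵢ/(AᵢEᵢ) = 875/(1400×124×10³) + 700/(2325×27×10³) = 1.619×10⁻⁵ mm/N.
P = 3.779 / 1.619×10⁻⁵ = 233400 N = 233.4 kN, tensile.
For the copper segment, free thermal change = 16.5×10⁻⁶×174×875 = 2.512 mm and elastic change from P = 233400×875/(1400×124×10³) = 1.176 mm; these oppose, so the net change is 1.34 mm (segment shortens).

|ΔL| ≈ 1.34 mm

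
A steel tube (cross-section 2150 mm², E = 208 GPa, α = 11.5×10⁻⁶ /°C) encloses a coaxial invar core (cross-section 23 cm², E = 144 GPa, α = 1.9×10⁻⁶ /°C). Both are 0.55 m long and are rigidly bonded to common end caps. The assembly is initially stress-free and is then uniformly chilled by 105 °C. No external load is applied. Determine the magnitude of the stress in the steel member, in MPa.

Both members must finish at the same length. With the larger α, the steel tends to over-contract; the plates restrain it, putting the steel in tension and the invar in compression. With no external load the two internal forces are equal and opposite, magnitude P.
Setting the final lengths equal and cancelling L: (α₁ − α₂)ΔT = P/(A₁E₁) + P/(A₂E₂).
|α₁ − α₂|·ΔT = 9.6×10⁻⁶ × 105 = 0.001008.
1/(A₁E₁) + 1/(A₂E₂) = 1/(2150×208×10³) + 1/(2300×144×10³) = 5.255×10⁻⁹ N⁻¹.
P = 0.001008 / 5.255×10⁻⁹ = 191800 N = 191.8 kN.
σ_{steel} = P/A₁ = 191800/2150 = 89.21 MPa, tensile.

σ ≈ 89.2 MPa (tensile)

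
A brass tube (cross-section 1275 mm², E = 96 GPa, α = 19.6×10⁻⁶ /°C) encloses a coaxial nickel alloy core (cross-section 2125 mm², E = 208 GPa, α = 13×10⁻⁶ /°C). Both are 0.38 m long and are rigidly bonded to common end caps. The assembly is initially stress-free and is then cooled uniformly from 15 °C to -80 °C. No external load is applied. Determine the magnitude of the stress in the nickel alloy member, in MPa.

The brass has the larger α, so on cooling it would change length more than the nickel alloy if both were free. The rigid plates force a common final length, so the brass is put into tension and the nickel alloy into compression, with equal and opposite forces P (no external load).
Equating the net (thermal + elastic) strains gives |α₁ − α₂|·ΔT = P·[1/(A₁E₁) + 1/(A₂E₂)].
|α₁ − α₂|·ΔT = 6.6×10⁻⁶ × 95 = 0.000627.
1/(A₁E₁) + 1/(A₂E₂) = 1/(1275×96×10³) + 1/(2125×208×10³) = 1.043×10⁻⁸ N⁻¹.
P = 0.000627 / 1.043×10⁻⁸ = 60100 N = 60.1 kN.
σ_{nickel alloy} = P/A₂ = 60100/2125 = 28.28 MPa, compressive.

σ ≈ 28.3 MPa (compressive)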